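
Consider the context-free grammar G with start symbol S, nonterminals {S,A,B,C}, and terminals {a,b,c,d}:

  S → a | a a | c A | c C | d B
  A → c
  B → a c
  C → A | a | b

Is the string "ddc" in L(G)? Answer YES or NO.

Convert to CNF:
  S -> T0 T0 | T1 A | T1 C | T2 B | a
  A -> c
  B -> T0 T1
  C -> a | b | c
  T0 -> a
  T1 -> c
  T2 -> d

CYK fill:
  T[0,0] 'd' = {T2}  orig:{}
  T[1,1] 'd' = {T2}  orig:{}
  T[2,2] 'c' = {A,C,T1}  orig:{A,C}
  T[0,1] 'dd' = ∅
  T[1,2] 'dc' = ∅
  T[0,2] 'ddc' = ∅

S ∉ T[0,2] ⇒ NO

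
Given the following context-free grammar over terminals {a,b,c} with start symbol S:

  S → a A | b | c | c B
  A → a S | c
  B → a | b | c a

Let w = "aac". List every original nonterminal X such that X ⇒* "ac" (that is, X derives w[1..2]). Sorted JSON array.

CNF form of G:
  S -> T0 A | T1 B | b | c
  A -> T0 S | c
  B -> T1 T0 | a | b
  T0 -> a
  T1 -> c

CYK fill, restricted to cells inside w[1..2]:
  cell(1,1) a: {B,T0}  orig:{B}
  cell(2,2) c: {A,S,T1}  orig:{A,S}
  cell(1,2) ac: {A,S}

Original NTs in T[1,2] deriving "ac": ["A", "S"]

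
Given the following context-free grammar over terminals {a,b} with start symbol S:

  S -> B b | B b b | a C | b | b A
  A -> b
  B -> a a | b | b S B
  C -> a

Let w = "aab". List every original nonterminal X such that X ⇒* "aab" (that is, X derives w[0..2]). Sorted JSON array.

Convert to CNF:
  S -> B T1 | B X3 | T0 C | T1 A | b
  A -> b
  B -> T0 T0 | T1 X2 | b
  C -> a
  T0 -> a
  T1 -> b
  X2 -> S B
  X3 -> T1 T1

CYK fill, restricted to cells inside w[0..2]:
  T[0,0] 'a' = {C,T0}  orig:{C}
  T[1,1] 'a' = {C,T0}  orig:{C}
  T[2,2] 'b' = {A,B,S,T1}  orig:{A,B,S}
  T[0,1] 'aa' = {B,S}
  T[1,2] 'ab' = ∅
  T[0,2] 'aab' = {S,X2}  orig:{S}

Original NTs in T[0,2] deriving "aab": ["S"]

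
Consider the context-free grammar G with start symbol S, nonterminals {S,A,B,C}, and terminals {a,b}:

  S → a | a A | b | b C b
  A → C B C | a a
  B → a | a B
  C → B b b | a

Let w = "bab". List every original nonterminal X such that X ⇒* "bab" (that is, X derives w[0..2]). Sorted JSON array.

Convert to CNF:
  S -> T0 A | T1 X4 | a | b
  A -> C X2 | T0 T0
  B -> T0 B | a
  C -> B X3 | a
  T0 -> a
  T1 -> b
  X2 -> B C
  X3 -> T1 T1
  X4 -> C T1

CYK table (by increasing span) — only the sub-triangle for w[0..2]:
  [0..0]={S,T1}  "b"  orig:{S}
  [1..1]={B,C,S,T0}  "a"  orig:{B,C,S}
  [2..2]={S,T1}  "b"  orig:{S}
  [0..1]=∅  "ba"
  [1..2]={X4}  "ab"  orig:{}
  [0..2]={S}  "bab"

Original NTs in T[0,2] deriving "bab": ["S"]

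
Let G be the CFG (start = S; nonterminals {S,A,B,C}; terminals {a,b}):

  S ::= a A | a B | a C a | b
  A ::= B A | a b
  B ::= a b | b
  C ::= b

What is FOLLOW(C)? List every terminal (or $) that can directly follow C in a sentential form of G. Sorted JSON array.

FIRST iteration:
pass 1:
  A via A→a b: +{a}
  B via B→a b: +{a}
  B via B→b: +{b}
  C via C→b: +{b}
  S via S→a A: +{a}
  S via S→b: +{b}
  FIRST(S)={a,b}  FIRST(A)={a}  FIRST(B)={a,b}  FIRST(C)={b}
pass 2:
  A via A→B A: +{b}
  FIRST(S)={a,b}  FIRST(A)={a,b}  FIRST(B)={a,b}  FIRST(C)={b}
pass 3: (no change)
  FIRST(S)={a,b}  FIRST(A)={a,b}  FIRST(B)={a,b}  FIRST(C)={b}

FOLLOW iteration:
initialize: $ ∈ FOLLOW(S)
[1]
  A→B A: FOLLOW(B) ⊇ FIRST(A) = {a,b}; new: +{a,b}
  S→a A: FOLLOW(A) ⊇ FOLLOW(S) ⊇ {$}; new: +{$}
  S→a B: FOLLOW(B) ⊇ FOLLOW(S) ⊇ {$}; new: +{$}
  S→a C a: FOLLOW(C) ⊇ FIRST(a) = {a}; new: +{a}
  FOLLOW(S)={$}  FOLLOW(A)={$}  FOLLOW(B)={$,a,b}  FOLLOW(C)={a}
[2] done
  FOLLOW(S)={$}  FOLLOW(A)={$}  FOLLOW(B)={$,a,b}  FOLLOW(C)={a}

FOLLOW(C) = ["a"]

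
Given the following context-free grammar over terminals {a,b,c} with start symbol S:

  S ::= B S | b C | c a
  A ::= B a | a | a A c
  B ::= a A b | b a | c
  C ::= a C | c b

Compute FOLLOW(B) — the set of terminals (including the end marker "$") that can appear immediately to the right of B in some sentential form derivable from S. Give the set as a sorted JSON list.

Compute FIRST by fixpoint:
pass 1:
  A via A→a: +{a}
  B via B→a A b: +{a}
  B via B→b a: +{b}
  B via B→c: +{c}
  C via C→a C: +{a}
  C via C→c b: +{c}
  S via S→B S: +{a,b,c}
  S: {a,b,c}  A: {a}  B: {a,b,c}  C: {a,c}
pass 2:
  A via A→B a: +{b,c}
  S: {a,b,c}  A: {a,b,c}  B: {a,b,c}  C: {a,c}
pass 3: (no change)
  S: {a,b,c}  A: {a,b,c}  B: {a,b,c}  C: {a,c}

FOLLOW iteration:
initialize: $ ∈ FOLLOW(S)
[1]
  A→B a: FOLLOW(B) ⊇ FIRST(a) = {a}; new: +{a}
  A→a A c: FOLLOW(A) ⊇ FIRST(c) = {c}; new: +{c}
  B→a A b: FOLLOW(A) ⊇ FIRST(b) = {b}; new: +{b}
  S→B S: FOLLOW(B) ⊇ FIRST(S) = {a,b,c}; new: +{b,c}
  S→b C: FOLLOW(C) ⊇ FOLLOW(S) ⊇ {$}; new: +{$}
  FOLLOW[S]={$}  FOLLOW[A]={b,c}  FOLLOW[B]={a,b,c}  FOLLOW[C]={$}
[2] (no change)
  FOLLOW[S]={$}  FOLLOW[A]={b,c}  FOLLOW[B]={a,b,c}  FOLLOW[C]={$}

FOLLOW(B) = ["a", "b", "c"]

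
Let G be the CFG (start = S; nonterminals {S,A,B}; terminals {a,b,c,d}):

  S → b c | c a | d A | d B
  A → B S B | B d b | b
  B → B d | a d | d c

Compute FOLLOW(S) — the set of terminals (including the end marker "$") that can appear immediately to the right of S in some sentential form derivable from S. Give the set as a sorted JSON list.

Compute FIRST by fixpoint:
round 1:
  A via A→b: +{b}
  B via B→a d: +{a}
  B via B→d c: +{d}
  S via S→b c: +{b}
  S via S→c a: +{c}
  S via S→d A: +{d}
  FIRST[S]={b,c,d}  FIRST[A]={b}  FIRST[B]={a,d}
round 2:
  A via A→B S B: +{a,d}
  FIRST[S]={b,c,d}  FIRST[A]={a,b,d}  FIRST[B]={a,d}
round 3: (stable)
  FIRST[S]={b,c,d}  FIRST[A]={a,b,d}  FIRST[B]={a,d}

FOLLOW iteration:
FOLLOW(S) := {$}
[1]
  A→B S B: FOLLOW(B) ⊇ FIRST(S) = {b,c,d}; new: +{b,c,d}
  A→B S B: FOLLOW(S) ⊇ FIRST(B) = {a,d}; new: +{a,d}
  S→d A: FOLLOW(A) ⊇ FOLLOW(S) ⊇ {$,a,d}; new: +{$,a,d}
  S→d B: FOLLOW(B) ⊇ FOLLOW(S) ⊇ {$,a,d}; new: +{$,a}
  FOLLOW[S]={$,a,d}  FOLLOW[A]={$,a,d}  FOLLOW[B]={$,a,b,c,d}
[2] done
  FOLLOW[S]={$,a,d}  FOLLOW[A]={$,a,d}  FOLLOW[B]={$,a,b,c,d}

FOLLOW(S) = ["$", "a", "d"]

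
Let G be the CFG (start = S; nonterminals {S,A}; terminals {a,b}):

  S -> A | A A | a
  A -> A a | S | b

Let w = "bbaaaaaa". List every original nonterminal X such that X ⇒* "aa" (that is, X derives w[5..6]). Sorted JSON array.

CNF form of G:
  S -> A A | A T0 | a | b
  A -> A A | A T0 | a | b
  T0 -> a

Fill CYK table bottom-up, restricted to cells inside w[5..6]:
  [5..5]={A,S,T0}  "a"  orig:{A,S}
  [6..6]={A,S,T0}  "a"  orig:{A,S}
  [5..6]={A,S}  "aa"

Original NTs in T[5,6] deriving "aa": ["A", "S"]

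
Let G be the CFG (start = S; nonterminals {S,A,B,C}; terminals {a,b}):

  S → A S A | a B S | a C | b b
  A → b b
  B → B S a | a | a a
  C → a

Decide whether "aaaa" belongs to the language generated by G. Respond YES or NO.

CNF form of G:
  S -> A X3 | T0 T0 | T1 C | T1 X4
  A -> T0 T0
  B -> B X2 | T1 T1 | a
  C -> a
  T0 -> b
  T1 -> a
  X2 -> S T1
  X3 -> S A
  X4 -> B S

CYK fill:
  T[0,0] 'a' = {B,C,T1}  orig:{B,C}
  T[1,1] 'a' = {B,C,T1}  orig:{B,C}
  T[2,2] 'a' = {B,C,T1}  orig:{B,C}
  T[3,3] 'a' = {B,C,T1}  orig:{B,C}
  T[0,1] 'aa' = {B,S}
  T[1,2] 'aa' = {B,S}
  T[2,3] 'aa' = {B,S}
  T[0,2] 'aaa' = {X2,X4}  orig:{}
  T[1,3] 'aaa' = {X2,X4}  orig:{}
  T[0,3] 'aaaa' = {B,S,X4}  orig:{B,S}

S ∈ T[0,3] ⇒ YES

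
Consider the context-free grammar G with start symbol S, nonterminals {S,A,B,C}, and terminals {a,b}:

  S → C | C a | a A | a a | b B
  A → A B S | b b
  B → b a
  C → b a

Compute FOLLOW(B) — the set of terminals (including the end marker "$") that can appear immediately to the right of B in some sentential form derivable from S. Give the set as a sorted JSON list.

FIRST sets, iterate to fixpoint:
round 1:
  A via A→b b: +{b}
  B via B→b a: +{b}
  C via C→b a: +{b}
  S via S→C: +{b}
  S via S→a A: +{a}
  S: {a,b}  A: {b}  B: {b}  C: {b}
round 2: done
  S: {a,b}  A: {b}  B: {b}  C: {b}

Compute FOLLOW by fixpoint:
FOLLOW(S) := {$}
round 1:
  A→A B S: FOLLOW(A) ⊇ FIRST(B) = {b}; new: +{b}
  A→A B S: FOLLOW(B) ⊇ FIRST(S) = {a,b}; new: +{a,b}
  A→A B S: FOLLOW(S) ⊇ FOLLOW(A) ⊇ {b}; new: +{b}
  S→C: FOLLOW(C) ⊇ FOLLOW(S) ⊇ {$,b}; new: +{$,b}
  S→C a: FOLLOW(C) ⊇ FIRST(a) = {a}; new: +{a}
  S→a A: FOLLOW(A) ⊇ FOLLOW(S) ⊇ {$,b}; new: +{$}
  S→b B: FOLLOW(B) ⊇ FOLLOW(S) ⊇ {$,b}; new: +{$}
  FOLLOW(S)={$,b}  FOLLOW(A)={$,b}  FOLLOW(B)={$,a,b}  FOLLOW(C)={$,a,b}
round 2: (no change)
  FOLLOW(S)={$,b}  FOLLOW(A)={$,b}  FOLLOW(B)={$,a,b}  FOLLOW(C)={$,a,b}

FOLLOW(B) = ["$", "a", "b"]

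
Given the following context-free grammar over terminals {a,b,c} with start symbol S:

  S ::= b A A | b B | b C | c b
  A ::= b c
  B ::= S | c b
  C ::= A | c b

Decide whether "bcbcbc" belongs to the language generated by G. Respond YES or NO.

CNF form of G:
  S -> T0 B | T0 C | T0 X3 | T1 T0
  A -> T0 T1
  B -> T0 B | T0 C | T0 X2 | T1 T0
  C -> T0 T1 | T1 T0
  T0 -> b
  T1 -> c
  X2 -> A A
  X3 -> A A

Fill CYK table bottom-up:
  T[0,0] 'b' = {T0}  orig:{}
  T[1,1] 'c' = {T1}  orig:{}
  T[2,2] 'b' = {T0}  orig:{}
  T[3,3] 'c' = {T1}  orig:{}
  T[4,4] 'b' = {T0}  orig:{}
  T[5,5] 'c' = {T1}  orig:{}
  T[0,1] 'bc' = {A,C}
  T[1,2] 'cb' = {B,C,S}
  T[2,3] 'bc' = {A,C}
  T[3,4] 'cb' = {B,C,S}
  T[4,5] 'bc' = {A,C}
  T[0,2] 'bcb' = {B,S}
  T[1,3] 'cbc' = ∅
  T[2,4] 'bcb' = {B,S}
  T[3,5] 'cbc' = ∅
  T[0,3] 'bcbc' = {X2,X3}  orig:{}
  T[1,4] 'cbcb' = ∅
  T[2,5] 'bcbc' = {X2,X3}  orig:{}
  T[0,4] 'bcbcb' = ∅
  T[1,5] 'cbcbc' = ∅
  T[0,5] 'bcbcbc' = ∅

S ∉ T[0,5] ⇒ NO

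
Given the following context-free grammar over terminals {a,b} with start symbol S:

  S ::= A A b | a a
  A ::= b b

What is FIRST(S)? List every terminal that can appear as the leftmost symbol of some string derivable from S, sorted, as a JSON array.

FIRST sets, iterate to fixpoint:
[1]
  A via A→b b: +{b}
  S via S→A A b: +{b}
  S via S→a a: +{a}
  FIRST[S]={a,b}  FIRST[A]={b}
[2] (stable)
  FIRST[S]={a,b}  FIRST[A]={b}

FIRST(S) = ["a", "b"]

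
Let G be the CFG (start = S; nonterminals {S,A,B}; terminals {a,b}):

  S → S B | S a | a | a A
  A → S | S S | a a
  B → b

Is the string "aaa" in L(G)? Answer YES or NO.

Convert to CNF:
  S -> S B | S T0 | T0 A | a
  A -> S B | S S | S T0 | T0 A | T0 T0 | a
  B -> b
  T0 -> a

CYK fill:
  [0..0]={A,S,T0}  "a"  orig:{A,S}
  [1..1]={A,S,T0}  "a"  orig:{A,S}
  [2..2]={A,S,T0}  "a"  orig:{A,S}
  [0..1]={A,S}  "aa"
  [1..2]={A,S}  "aa"
  [0..2]={A,S}  "aaa"

S ∈ T[0,2] ⇒ YES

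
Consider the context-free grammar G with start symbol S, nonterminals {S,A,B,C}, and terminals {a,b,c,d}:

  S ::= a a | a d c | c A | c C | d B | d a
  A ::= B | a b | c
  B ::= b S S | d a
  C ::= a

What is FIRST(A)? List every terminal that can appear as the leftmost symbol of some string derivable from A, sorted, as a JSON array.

Compute FIRST by fixpoint:
round 1:
  A via A→a b: +{a}
  A via A→c: +{c}
  B via B→b S S: +{b}
  B via B→d a: +{d}
  C via C→a: +{a}
  S via S→a a: +{a}
  S via S→c A: +{c}
  S via S→d B: +{d}
  FIRST(S)={a,c,d}  FIRST(A)={a,c}  FIRST(B)={b,d}  FIRST(C)={a}
round 2:
  A via A→B: +{b,d}
  FIRST(S)={a,c,d}  FIRST(A)={a,b,c,d}  FIRST(B)={b,d}  FIRST(C)={a}
round 3: (stable)
  FIRST(S)={a,c,d}  FIRST(A)={a,b,c,d}  FIRST(B)={b,d}  FIRST(C)={a}

FIRST(A) = ["a", "b", "c", "d"]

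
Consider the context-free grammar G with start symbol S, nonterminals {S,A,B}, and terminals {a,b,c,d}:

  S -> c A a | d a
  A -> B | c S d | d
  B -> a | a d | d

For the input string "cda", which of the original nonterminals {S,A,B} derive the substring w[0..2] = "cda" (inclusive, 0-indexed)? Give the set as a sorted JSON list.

CNF form of G:
  S -> T1 T0 | T2 X4
  A -> T0 T1 | T2 X3 | a | d
  B -> T0 T1 | a | d
  T0 -> a
  T1 -> d
  T2 -> c
  X3 -> S T1
  X4 -> A T0

CYK table (by increasing span) (cells [i..j] with 0 ≤ i ≤ j ≤ 2 only):
  T[0,0] 'c' = {T2}  orig:{}
  T[1,1] 'd' = {A,B,T1}  orig:{A,B}
  T[2,2] 'a' = {A,B,T0}  orig:{A,B}
  T[0,1] 'cd' = ∅
  T[1,2] 'da' = {S,X4}  orig:{S}
  T[0,2] 'cda' = {S}

Original NTs in T[0,2] deriving "cda": ["S"]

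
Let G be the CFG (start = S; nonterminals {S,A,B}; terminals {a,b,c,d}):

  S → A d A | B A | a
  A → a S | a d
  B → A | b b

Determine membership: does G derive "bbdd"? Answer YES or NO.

Convert to CNF:
  S -> A X3 | B A | a
  A -> T0 S | T0 T1
  B -> T0 S | T0 T1 | T2 T2
  T0 -> a
  T1 -> d
  T2 -> b
  X3 -> T1 A

CYK fill:
  T[0,0] 'b' = {T2}  orig:{}
  T[1,1] 'b' = {T2}  orig:{}
  T[2,2] 'd' = {T1}  orig:{}
  T[3,3] 'd' = {T1}  orig:{}
  T[0,1] 'bb' = {B}
  T[1,2] 'bd' = ∅
  T[2,3] 'dd' = ∅
  T[0,2] 'bbd' = ∅
  T[1,3] 'bdd' = ∅
  T[0,3] 'bbdd' = ∅

S ∉ T[0,3] ⇒ NO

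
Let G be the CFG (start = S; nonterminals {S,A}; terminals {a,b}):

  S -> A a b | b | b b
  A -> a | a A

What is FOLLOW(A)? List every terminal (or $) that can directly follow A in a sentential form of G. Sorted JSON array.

FIRST sets, iterate to fixpoint:
round 1:
  A via A→a: +{a}
  S via S→A a b: +{a}
  S via S→b: +{b}
  FIRST[S]={a,b}  FIRST[A]={a}
round 2: (no change)
  FIRST[S]={a,b}  FIRST[A]={a}

FOLLOW sets:
initialize: $ ∈ FOLLOW(S)
iter 1:
  S→A a b: FOLLOW(A) ⊇ FIRST(a) = {a}; new: +{a}
  FOLLOW(S)={$}  FOLLOW(A)={a}
iter 2: (no change)
  FOLLOW(S)={$}  FOLLOW(A)={a}

FOLLOW(A) = ["a"]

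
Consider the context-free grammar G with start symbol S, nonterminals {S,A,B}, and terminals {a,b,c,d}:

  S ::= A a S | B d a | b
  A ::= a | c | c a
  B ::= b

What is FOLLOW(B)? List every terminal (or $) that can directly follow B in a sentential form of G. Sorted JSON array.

FIRST sets, iterate to fixpoint:
pass 1:
  A via A→a: +{a}
  A via A→c: +{c}
  B via B→b: +{b}
  S via S→A a S: +{a,c}
  S via S→B d a: +{b}
  FIRST[S]={a,b,c}  FIRST[A]={a,c}  FIRST[B]={b}
pass 2: (no change)
  FIRST[S]={a,b,c}  FIRST[A]={a,c}  FIRST[B]={b}

Compute FOLLOW by fixpoint:
initialize: $ ∈ FOLLOW(S)
round 1:
  S→A a S: FOLLOW(A) ⊇ FIRST(a) = {a}; new: +{a}
  S→B d a: FOLLOW(B) ⊇ FIRST(d) = {d}; new: +{d}
  FOLLOW[S]={$}  FOLLOW[A]={a}  FOLLOW[B]={d}
round 2: done
  FOLLOW[S]={$}  FOLLOW[A]={a}  FOLLOW[B]={d}

FOLLOW(B) = ["d"]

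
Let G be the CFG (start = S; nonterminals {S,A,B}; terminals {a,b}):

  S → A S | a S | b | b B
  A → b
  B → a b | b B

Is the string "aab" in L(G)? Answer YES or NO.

Convert to CNF:
  S -> A S | T0 S | T1 B | b
  A -> b
  B -> T0 T1 | T1 B
  T0 -> a
  T1 -> b

CYK table (by increasing span):
  [0..0]={T0}  "a"  orig:{}
  [1..1]={T0}  "a"  orig:{}
  [2..2]={A,S,T1}  "b"  orig:{A,S}
  [0..1]=∅  "aa"
  [1..2]={B,S}  "ab"
  [0..2]={S}  "aab"

S ∈ T[0,2] ⇒ YES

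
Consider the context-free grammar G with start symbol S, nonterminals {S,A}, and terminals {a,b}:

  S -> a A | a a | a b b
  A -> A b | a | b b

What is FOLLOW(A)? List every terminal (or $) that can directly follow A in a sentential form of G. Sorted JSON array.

Compute FIRST by fixpoint:
[1]
  A via A→a: +{a}
  A via A→b b: +{b}
  S via S→a A: +{a}
  FIRST(S)={a}  FIRST(A)={a,b}
[2] done
  FIRST(S)={a}  FIRST(A)={a,b}

FOLLOW iteration:
initialize: $ ∈ FOLLOW(S)
[1]
  A→A b: FOLLOW(A) ⊇ FIRST(b) = {b}; new: +{b}
  S→a A: FOLLOW(A) ⊇ FOLLOW(S) ⊇ {$}; new: +{$}
  S: {$}  A: {$,b}
[2] done
  S: {$}  A: {$,b}

FOLLOW(A) = ["$", "b"]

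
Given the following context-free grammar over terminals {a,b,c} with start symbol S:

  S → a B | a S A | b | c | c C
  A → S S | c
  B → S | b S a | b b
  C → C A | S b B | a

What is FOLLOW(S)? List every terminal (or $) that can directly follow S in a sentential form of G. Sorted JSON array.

FIRST iteration:
pass 1:
  A via A→c: +{c}
  B via B→b S a: +{b}
  C via C→a: +{a}
  S via S→a B: +{a}
  S via S→b: +{b}
  S via S→c: +{c}
  FIRST(S)={a,b,c}  FIRST(A)={c}  FIRST(B)={b}  FIRST(C)={a}
pass 2:
  A via A→S S: +{a,b}
  B via B→S: +{a,c}
  C via C→S b B: +{b,c}
  FIRST(S)={a,b,c}  FIRST(A)={a,b,c}  FIRST(B)={a,b,c}  FIRST(C)={a,b,c}
pass 3: done
  FIRST(S)={a,b,c}  FIRST(A)={a,b,c}  FIRST(B)={a,b,c}  FIRST(C)={a,b,c}

FOLLOW sets:
initialize: $ ∈ FOLLOW(S)
pass 1:
  A→S S: FOLLOW(S) ⊇ FIRST(S) = {a,b,c}; new: +{a,b,c}
  C→C A: FOLLOW(C) ⊇ FIRST(A) = {a,b,c}; new: +{a,b,c}
  C→C A: FOLLOW(A) ⊇ FOLLOW(C) ⊇ {a,b,c}; new: +{a,b,c}
  C→S b B: FOLLOW(B) ⊇ FOLLOW(C) ⊇ {a,b,c}; new: +{a,b,c}
  S→a B: FOLLOW(B) ⊇ FOLLOW(S) ⊇ {$,a,b,c}; new: +{$}
  S→a S A: FOLLOW(A) ⊇ FOLLOW(S) ⊇ {$,a,b,c}; new: +{$}
  S→c C: FOLLOW(C) ⊇ FOLLOW(S) ⊇ {$,a,b,c}; new: +{$}
  FOLLOW[S]={$,a,b,c}  FOLLOW[A]={$,a,b,c}  FOLLOW[B]={$,a,b,c}  FOLLOW[C]={$,a,b,c}
pass 2: — fixpoint
  FOLLOW[S]={$,a,b,c}  FOLLOW[A]={$,a,b,c}  FOLLOW[B]={$,a,b,c}  FOLLOW[C]={$,a,b,c}

FOLLOW(S) = ["$", "a", "b", "c"]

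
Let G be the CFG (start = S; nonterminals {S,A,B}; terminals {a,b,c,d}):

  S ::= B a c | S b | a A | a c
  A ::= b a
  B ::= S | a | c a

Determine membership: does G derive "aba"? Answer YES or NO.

CNF form of G:
  S -> B X4 | S T0 | T1 A | T1 T2
  A -> T0 T1
  B -> B X3 | S T0 | T1 A | T1 T2 | T2 T1 | a
  T0 -> b
  T1 -> a
  T2 -> c
  X3 -> T1 T2
  X4 -> T1 T2

Fill CYK table bottom-up:
  cell(0,0) a: {B,T1}  orig:{B}
  cell(1,1) b: {T0}  orig:{}
  cell(2,2) a: {B,T1}  orig:{B}
  cell(0,1) ab: ∅
  cell(1,2) ba: {A}
  cell(0,2) aba: {B,S}

S ∈ T[0,2] ⇒ YES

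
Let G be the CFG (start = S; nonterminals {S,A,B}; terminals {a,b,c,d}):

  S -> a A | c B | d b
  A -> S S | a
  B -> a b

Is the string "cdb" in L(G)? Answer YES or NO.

Convert to CNF:
  S -> T0 A | T2 B | T3 T1
  A -> S S | a
  B -> T0 T1
  T0 -> a
  T1 -> b
  T2 -> c
  T3 -> d

Fill CYK table bottom-up:
  cell(0,0) c: {T2}  orig:{}
  cell(1,1) d: {T3}  orig:{}
  cell(2,2) b: {T1}  orig:{}
  cell(0,1) cd: ∅
  cell(1,2) db: {S}
  cell(0,2) cdb: ∅

S ∉ T[0,2] ⇒ NO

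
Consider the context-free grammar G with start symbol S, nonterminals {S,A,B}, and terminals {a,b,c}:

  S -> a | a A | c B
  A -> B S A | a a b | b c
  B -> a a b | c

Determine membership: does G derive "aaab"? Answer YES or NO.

Convert to CNF:
  S -> T0 A | T2 B | a
  A -> B X3 | T0 X4 | T1 T2
  B -> T0 X5 | c
  T0 -> a
  T1 -> b
  T2 -> c
  X3 -> S A
  X4 -> T0 T1
  X5 -> T0 T1

Fill CYK table bottom-up:
  T[0,0] 'a' = {S,T0}  orig:{S}
  T[1,1] 'a' = {S,T0}  orig:{S}
  T[2,2] 'a' = {S,T0}  orig:{S}
  T[3,3] 'b' = {T1}  orig:{}
  T[0,1] 'aa' = ∅
  T[1,2] 'aa' = ∅
  T[2,3] 'ab' = {X4,X5}  orig:{}
  T[0,2] 'aaa' = ∅
  T[1,3] 'aab' = {A,B}
  T[0,3] 'aaab' = {S,X3}  orig:{S}

S ∈ T[0,3] ⇒ YES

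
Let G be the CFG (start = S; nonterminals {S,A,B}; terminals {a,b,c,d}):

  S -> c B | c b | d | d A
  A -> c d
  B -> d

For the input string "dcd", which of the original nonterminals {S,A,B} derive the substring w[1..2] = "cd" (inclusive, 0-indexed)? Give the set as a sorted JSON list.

Convert to CNF:
  S -> T0 B | T0 T2 | T1 A | d
  A -> T0 T1
  B -> d
  T0 -> c
  T1 -> d
  T2 -> b

CYK fill, restricted to cells inside w[1..2]:
  T[1,1] 'c' = {T0}  orig:{}
  T[2,2] 'd' = {B,S,T1}  orig:{B,S}
  T[1,2] 'cd' = {A,S}

Original NTs in T[1,2] deriving "cd": ["A", "S"]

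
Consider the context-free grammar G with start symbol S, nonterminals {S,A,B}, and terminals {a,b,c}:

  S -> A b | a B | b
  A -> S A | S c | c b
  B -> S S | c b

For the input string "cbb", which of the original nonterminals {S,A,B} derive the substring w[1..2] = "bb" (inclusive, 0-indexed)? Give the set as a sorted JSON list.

CNF form of G:
  S -> A T1 | T2 B | b
  A -> S A | S T0 | T0 T1
  B -> S S | T0 T1
  T0 -> c
  T1 -> b
  T2 -> a

CYK fill — only the sub-triangle for w[1..2]:
  T[1,1] 'b' = {S,T1}  orig:{S}
  T[2,2] 'b' = {S,T1}  orig:{S}
  T[1,2] 'bb' = {B}

Original NTs in T[1,2] deriving "bb": ["B"]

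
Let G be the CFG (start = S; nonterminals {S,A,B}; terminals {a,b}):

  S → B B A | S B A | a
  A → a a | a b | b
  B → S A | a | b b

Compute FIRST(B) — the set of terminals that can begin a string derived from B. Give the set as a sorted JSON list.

Compute FIRST by fixpoint:
[1]
  A via A→a a: +{a}
  A via A→b: +{b}
  B via B→a: +{a}
  B via B→b b: +{b}
  S via S→B B A: +{a,b}
  FIRST(S)={a,b}  FIRST(A)={a,b}  FIRST(B)={a,b}
[2] (no change)
  FIRST(S)={a,b}  FIRST(A)={a,b}  FIRST(B)={a,b}

FIRST(B) = ["a", "b"]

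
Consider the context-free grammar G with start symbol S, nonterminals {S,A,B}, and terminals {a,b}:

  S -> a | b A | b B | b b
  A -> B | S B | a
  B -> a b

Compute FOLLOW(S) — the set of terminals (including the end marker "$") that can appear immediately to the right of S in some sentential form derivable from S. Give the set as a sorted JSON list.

Compute FIRST by fixpoint:
[1]
  A via A→a: +{a}
  B via B→a b: +{a}
  S via S→a: +{a}
  S via S→b A: +{b}
  FIRST(S)={a,b}  FIRST(A)={a}  FIRST(B)={a}
[2]
  A via A→S B: +{b}
  FIRST(S)={a,b}  FIRST(A)={a,b}  FIRST(B)={a}
[3] done
  FIRST(S)={a,b}  FIRST(A)={a,b}  FIRST(B)={a}

Compute FOLLOW by fixpoint:
FOLLOW(S) := {$}
round 1:
  A→S B: FOLLOW(S) ⊇ FIRST(B) = {a}; new: +{a}
  S→b A: FOLLOW(A) ⊇ FOLLOW(S) ⊇ {$,a}; new: +{$,a}
  S→b B: FOLLOW(B) ⊇ FOLLOW(S) ⊇ {$,a}; new: +{$,a}
  FOLLOW(S)={$,a}  FOLLOW(A)={$,a}  FOLLOW(B)={$,a}
round 2: — fixpoint
  FOLLOW(S)={$,a}  FOLLOW(A)={$,a}  FOLLOW(B)={$,a}

FOLLOW(S) = ["$", "a"]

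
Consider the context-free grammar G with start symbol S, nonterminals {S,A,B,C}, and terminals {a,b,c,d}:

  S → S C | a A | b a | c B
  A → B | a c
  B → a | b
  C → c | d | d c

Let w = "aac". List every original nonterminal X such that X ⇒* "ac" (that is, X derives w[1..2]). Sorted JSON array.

CNF form of G:
  S -> S C | T0 A | T1 B | T3 T0
  A -> T0 T1 | a | b
  B -> a | b
  C -> T2 T1 | c | d
  T0 -> a
  T1 -> c
  T2 -> d
  T3 -> b

Fill CYK table bottom-up — only the sub-triangle for w[1..2]:
  [1..1]={A,B,T0}  "a"  orig:{A,B}
  [2..2]={C,T1}  "c"  orig:{C}
  [1..2]={A}  "ac"

Original NTs in T[1,2] deriving "ac": ["A"]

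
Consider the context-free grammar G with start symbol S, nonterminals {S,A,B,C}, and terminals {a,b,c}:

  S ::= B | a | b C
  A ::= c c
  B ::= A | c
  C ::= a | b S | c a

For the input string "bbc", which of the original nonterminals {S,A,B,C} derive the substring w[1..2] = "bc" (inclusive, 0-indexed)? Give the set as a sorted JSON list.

Convert to CNF:
  S -> T0 T0 | T1 C | a | c
  A -> T0 T0
  B -> T0 T0 | c
  C -> T0 T2 | T1 S | a
  T0 -> c
  T1 -> b
  T2 -> a

CYK fill — only the sub-triangle for w[1..2]:
  [1..1]={T1}  "b"  orig:{}
  [2..2]={B,S,T0}  "c"  orig:{B,S}
  [1..2]={C}  "bc"

Original NTs in T[1,2] deriving "bc": ["C"]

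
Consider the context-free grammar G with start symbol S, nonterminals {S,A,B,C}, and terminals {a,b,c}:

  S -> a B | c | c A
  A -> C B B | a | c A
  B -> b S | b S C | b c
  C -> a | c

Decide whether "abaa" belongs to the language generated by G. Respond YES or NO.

CNF form of G:
  S -> T0 A | T2 B | c
  A -> C X3 | T0 A | a
  B -> T1 S | T1 T0 | T1 X4
  C -> a | c
  T0 -> c
  T1 -> b
  T2 -> a
  X3 -> B B
  X4 -> S C

Fill CYK table bottom-up:
  T[0,0] 'a' = {A,C,T2}  orig:{A,C}
  T[1,1] 'b' = {T1}  orig:{}
  T[2,2] 'a' = {A,C,T2}  orig:{A,C}
  T[3,3] 'a' = {A,C,T2}  orig:{A,C}
  T[0,1] 'ab' = ∅
  T[1,2] 'ba' = ∅
  T[2,3] 'aa' = ∅
  T[0,2] 'aba' = ∅
  T[1,3] 'baa' = ∅
  T[0,3] 'abaa' = ∅

S ∉ T[0,3] ⇒ NO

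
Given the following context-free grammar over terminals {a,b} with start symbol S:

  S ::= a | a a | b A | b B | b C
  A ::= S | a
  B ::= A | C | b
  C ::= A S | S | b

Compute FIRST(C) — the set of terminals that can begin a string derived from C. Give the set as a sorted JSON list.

FIRST iteration:
pass 1:
  A via A→a: +{a}
  B via B→A: +{a}
  B via B→b: +{b}
  C via C→A S: +{a}
  C via C→b: +{b}
  S via S→a: +{a}
  S via S→b A: +{b}
  FIRST[S]={a,b}  FIRST[A]={a}  FIRST[B]={a,b}  FIRST[C]={a,b}
pass 2:
  A via A→S: +{b}
  FIRST[S]={a,b}  FIRST[A]={a,b}  FIRST[B]={a,b}  FIRST[C]={a,b}
pass 3: — fixpoint
  FIRST[S]={a,b}  FIRST[A]={a,b}  FIRST[B]={a,b}  FIRST[C]={a,b}

FIRST(C) = ["a", "b"]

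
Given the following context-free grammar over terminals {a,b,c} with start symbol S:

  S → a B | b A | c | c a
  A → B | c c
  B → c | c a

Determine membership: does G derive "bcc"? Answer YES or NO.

CNF form of G:
  S -> T0 T1 | T1 B | T2 A | c
  A -> T0 T0 | T0 T1 | c
  B -> T0 T1 | c
  T0 -> c
  T1 -> a
  T2 -> b

Fill CYK table bottom-up:
  [0..0]={T2}  "b"  orig:{}
  [1..1]={A,B,S,T0}  "c"  orig:{A,B,S}
  [2..2]={A,B,S,T0}  "c"  orig:{A,B,S}
  [0..1]={S}  "bc"
  [1..2]={A}  "cc"
  [0..2]={S}  "bcc"

S ∈ T[0,2] ⇒ YES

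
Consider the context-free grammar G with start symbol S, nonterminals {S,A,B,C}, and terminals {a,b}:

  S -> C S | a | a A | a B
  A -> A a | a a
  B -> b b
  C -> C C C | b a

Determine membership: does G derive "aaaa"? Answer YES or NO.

Convert to CNF:
  S -> C S | T0 A | T0 B | a
  A -> A T0 | T0 T0
  B -> T1 T1
  C -> C X2 | T1 T0
  T0 -> a
  T1 -> b
  X2 -> C C

CYK table (by increasing span):
  cell(0,0) a: {S,T0}  orig:{S}
  cell(1,1) a: {S,T0}  orig:{S}
  cell(2,2) a: {S,T0}  orig:{S}
  cell(3,3) a: {S,T0}  orig:{S}
  cell(0,1) aa: {A}
  cell(1,2) aa: {A}
  cell(2,3) aa: {A}
  cell(0,2) aaa: {A,S}
  cell(1,3) aaa: {A,S}
  cell(0,3) aaaa: {A,S}

S ∈ T[0,3] ⇒ YES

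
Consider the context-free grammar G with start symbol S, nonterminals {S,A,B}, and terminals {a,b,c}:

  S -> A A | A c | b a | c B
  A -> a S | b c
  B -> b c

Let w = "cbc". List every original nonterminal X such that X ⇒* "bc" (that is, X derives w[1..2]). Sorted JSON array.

CNF form of G:
  S -> A A | A T2 | T1 T0 | T2 B
  A -> T0 S | T1 T2
  B -> T1 T2
  T0 -> a
  T1 -> b
  T2 -> c

CYK fill, restricted to cells inside w[1..2]:
  cell(1,1) b: {T1}  orig:{}
  cell(2,2) c: {T2}  orig:{}
  cell(1,2) bc: {A,B}

Original NTs in T[1,2] deriving "bc": ["A", "B"]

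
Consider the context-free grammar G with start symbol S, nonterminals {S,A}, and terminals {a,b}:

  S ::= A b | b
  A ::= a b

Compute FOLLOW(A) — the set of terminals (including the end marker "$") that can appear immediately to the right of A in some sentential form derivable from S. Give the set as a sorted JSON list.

FIRST sets, iterate to fixpoint:
pass 1:
  A via A→a b: +{a}
  S via S→A b: +{a}
  S via S→b: +{b}
  FIRST[S]={a,b}  FIRST[A]={a}
pass 2: — fixpoint
  FIRST[S]={a,b}  FIRST[A]={a}

Compute FOLLOW by fixpoint:
initialize: $ ∈ FOLLOW(S)
pass 1:
  S→A b: FOLLOW(A) ⊇ FIRST(b) = {b}; new: +{b}
  S: {$}  A: {b}
pass 2: (no change)
  S: {$}  A: {b}

FOLLOW(A) = ["b"]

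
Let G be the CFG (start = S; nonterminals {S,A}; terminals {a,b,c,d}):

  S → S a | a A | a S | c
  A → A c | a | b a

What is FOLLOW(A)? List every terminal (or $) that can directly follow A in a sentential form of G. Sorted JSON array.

FIRST iteration:
[1]
  A via A→a: +{a}
  A via A→b a: +{b}
  S via S→a A: +{a}
  S via S→c: +{c}
  FIRST[S]={a,c}  FIRST[A]={a,b}
[2] (no change)
  FIRST[S]={a,c}  FIRST[A]={a,b}

Compute FOLLOW by fixpoint:
FOLLOW(S) := {$}
pass 1:
  A→A c: FOLLOW(A) ⊇ FIRST(c) = {c}; new: +{c}
  S→S a: FOLLOW(S) ⊇ FIRST(a) = {a}; new: +{a}
  S→a A: FOLLOW(A) ⊇ FOLLOW(S) ⊇ {$,a}; new: +{$,a}
  FOLLOW[S]={$,a}  FOLLOW[A]={$,a,c}
pass 2: — fixpoint
  FOLLOW[S]={$,a}  FOLLOW[A]={$,a,c}

FOLLOW(A) = ["$", "a", "c"]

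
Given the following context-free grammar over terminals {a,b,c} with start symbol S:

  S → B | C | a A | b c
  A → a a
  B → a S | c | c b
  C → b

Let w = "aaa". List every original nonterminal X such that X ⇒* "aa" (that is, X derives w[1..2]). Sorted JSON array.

Convert to CNF:
  S -> T0 A | T0 S | T1 T2 | T2 T1 | b | c
  A -> T0 T0
  B -> T0 S | T1 T2 | c
  C -> b
  T0 -> a
  T1 -> c
  T2 -> b

CYK fill — only the sub-triangle for w[1..2]:
  cell(1,1) a: {T0}  orig:{}
  cell(2,2) a: {T0}  orig:{}
  cell(1,2) aa: {A}

Original NTs in T[1,2] deriving "aa": ["A"]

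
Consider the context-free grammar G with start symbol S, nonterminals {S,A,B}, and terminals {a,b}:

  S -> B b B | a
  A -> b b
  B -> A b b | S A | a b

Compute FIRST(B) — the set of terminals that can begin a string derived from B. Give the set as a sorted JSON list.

FIRST iteration:
[1]
  A via A→b b: +{b}
  B via B→A b b: +{b}
  B via B→a b: +{a}
  S via S→B b B: +{a,b}
  FIRST[S]={a,b}  FIRST[A]={b}  FIRST[B]={a,b}
[2] (stable)
  FIRST[S]={a,b}  FIRST[A]={b}  FIRST[B]={a,b}

FIRST(B) = ["a", "b"]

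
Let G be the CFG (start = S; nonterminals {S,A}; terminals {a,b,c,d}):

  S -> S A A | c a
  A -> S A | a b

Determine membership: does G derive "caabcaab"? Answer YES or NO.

Convert to CNF:
  S -> S X3 | T2 T0
  A -> S A | T0 T1
  T0 -> a
  T1 -> b
  T2 -> c
  X3 -> A A

CYK fill:
  cell(0,0) c: {T2}  orig:{}
  cell(1,1) a: {T0}  orig:{}
  cell(2,2) a: {T0}  orig:{}
  cell(3,3) b: {T1}  orig:{}
  cell(4,4) c: {T2}  orig:{}
  cell(5,5) a: {T0}  orig:{}
  cell(6,6) a: {T0}  orig:{}
  cell(7,7) b: {T1}  orig:{}
  cell(0,1) ca: {S}
  cell(1,2) aa: ∅
  cell(2,3) ab: {A}
  cell(3,4) bc: ∅
  cell(4,5) ca: {S}
  cell(5,6) aa: ∅
  cell(6,7) ab: {A}
  cell(0,2) caa: ∅
  cell(1,3) aab: ∅
  cell(2,4) abc: ∅
  cell(3,5) bca: ∅
  cell(4,6) caa: ∅
  cell(5,7) aab: ∅
  cell(0,3) caab: {A}
  cell(1,4) aabc: ∅
  cell(2,5) abca: ∅
  cell(3,6) bcaa: ∅
  cell(4,7) caab: {A}
  cell(0,4) caabc: ∅
  cell(1,5) aabca: ∅
  cell(2,6) abcaa: ∅
  cell(3,7) bcaab: ∅
  cell(0,5) caabca: ∅
  cell(1,6) aabcaa: ∅
  cell(2,7) abcaab: {X3}  orig:{}
  cell(0,6) caabcaa: ∅
  cell(1,7) aabcaab: ∅
  cell(0,7) caabcaab: {S,X3}  orig:{S}

S ∈ T[0,7] ⇒ YES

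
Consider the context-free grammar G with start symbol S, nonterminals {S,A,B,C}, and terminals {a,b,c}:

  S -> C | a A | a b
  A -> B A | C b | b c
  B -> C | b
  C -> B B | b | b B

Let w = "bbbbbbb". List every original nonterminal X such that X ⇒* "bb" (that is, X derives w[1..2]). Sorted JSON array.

Convert to CNF:
  S -> B B | T0 B | T2 A | T2 T0 | b
  A -> B A | C T0 | T0 T1
  B -> B B | T0 B | b
  C -> B B | T0 B | b
  T0 -> b
  T1 -> c
  T2 -> a

CYK table (by increasing span), restricted to cells inside w[1..2]:
  cell(1,1) b: {B,C,S,T0}  orig:{B,C,S}
  cell(2,2) b: {B,C,S,T0}  orig:{B,C,S}
  cell(1,2) bb: {A,B,C,S}

Original NTs in T[1,2] deriving "bb": ["A", "B", "C", "S"]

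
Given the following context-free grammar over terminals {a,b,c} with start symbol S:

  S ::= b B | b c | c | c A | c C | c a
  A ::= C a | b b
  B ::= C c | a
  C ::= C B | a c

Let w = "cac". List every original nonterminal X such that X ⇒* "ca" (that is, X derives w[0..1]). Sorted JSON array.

Convert to CNF:
  S -> T1 B | T1 T2 | T2 A | T2 C | T2 T0 | c
  A -> C T0 | T1 T1
  B -> C T2 | a
  C -> C B | T0 T2
  T0 -> a
  T1 -> b
  T2 -> c

CYK table (by increasing span) (cells [i..j] with 0 ≤ i ≤ j ≤ 1 only):
  cell(0,0) c: {S,T2}  orig:{S}
  cell(1,1) a: {B,T0}  orig:{B}
  cell(0,1) ca: {S}

Original NTs in T[0,1] deriving "ca": ["S"]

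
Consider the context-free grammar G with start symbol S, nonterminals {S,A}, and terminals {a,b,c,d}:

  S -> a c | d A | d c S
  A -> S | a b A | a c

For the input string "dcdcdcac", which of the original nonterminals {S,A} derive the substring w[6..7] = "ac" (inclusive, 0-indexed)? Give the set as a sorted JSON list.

CNF form of G:
  S -> T0 T2 | T3 A | T3 X6
  A -> T0 T2 | T0 X4 | T3 A | T3 X5
  T0 -> a
  T1 -> b
  T2 -> c
  T3 -> d
  X4 -> T1 A
  X5 -> T2 S
  X6 -> T2 S

Fill CYK table bottom-up, restricted to cells inside w[6..7]:
  T[6,6] 'a' = {T0}  orig:{}
  T[7,7] 'c' = {T2}  orig:{}
  T[6,7] 'ac' = {A,S}

Original NTs in T[6,7] deriving "ac": ["A", "S"]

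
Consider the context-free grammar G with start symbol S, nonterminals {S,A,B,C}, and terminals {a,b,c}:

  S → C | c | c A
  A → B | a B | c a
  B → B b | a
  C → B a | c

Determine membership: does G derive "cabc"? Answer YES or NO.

CNF form of G:
  S -> B T1 | T2 A | c
  A -> B T0 | T1 B | T2 T1 | a
  B -> B T0 | a
  C -> B T1 | c
  T0 -> b
  T1 -> a
  T2 -> c

Fill CYK table bottom-up:
  T[0,0] 'c' = {C,S,T2}  orig:{C,S}
  T[1,1] 'a' = {A,B,T1}  orig:{A,B}
  T[2,2] 'b' = {T0}  orig:{}
  T[3,3] 'c' = {C,S,T2}  orig:{C,S}
  T[0,1] 'ca' = {A,S}
  T[1,2] 'ab' = {A,B}
  T[2,3] 'bc' = ∅
  T[0,2] 'cab' = {S}
  T[1,3] 'abc' = ∅
  T[0,3] 'cabc' = ∅

S ∉ T[0,3] ⇒ NO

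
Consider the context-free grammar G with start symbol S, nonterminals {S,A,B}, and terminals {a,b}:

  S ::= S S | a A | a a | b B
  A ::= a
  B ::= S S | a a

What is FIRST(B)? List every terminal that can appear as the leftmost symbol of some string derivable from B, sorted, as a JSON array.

FIRST sets, iterate to fixpoint:
[1]
  A via A→a: +{a}
  B via B→a a: +{a}
  S via S→a A: +{a}
  S via S→b B: +{b}
  S: {a,b}  A: {a}  B: {a}
[2]
  B via B→S S: +{b}
  S: {a,b}  A: {a}  B: {a,b}
[3] (stable)
  S: {a,b}  A: {a}  B: {a,b}

FIRST(B) = ["a", "b"]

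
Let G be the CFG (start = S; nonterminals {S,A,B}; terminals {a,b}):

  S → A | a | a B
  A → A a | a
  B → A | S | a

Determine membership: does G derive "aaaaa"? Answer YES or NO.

Convert to CNF:
  S -> A T0 | T0 B | a
  A -> A T0 | a
  B -> A T0 | T0 B | a
  T0 -> a

Fill CYK table bottom-up:
  cell(0,0) a: {A,B,S,T0}  orig:{A,B,S}
  cell(1,1) a: {A,B,S,T0}  orig:{A,B,S}
  cell(2,2) a: {A,B,S,T0}  orig:{A,B,S}
  cell(3,3) a: {A,B,S,T0}  orig:{A,B,S}
  cell(4,4) a: {A,B,S,T0}  orig:{A,B,S}
  cell(0,1) aa: {A,B,S}
  cell(1,2) aa: {A,B,S}
  cell(2,3) aa: {A,B,S}
  cell(3,4) aa: {A,B,S}
  cell(0,2) aaa: {A,B,S}
  cell(1,3) aaa: {A,B,S}
  cell(2,4) aaa: {A,B,S}
  cell(0,3) aaaa: {A,B,S}
  cell(1,4) aaaa: {A,B,S}
  cell(0,4) aaaaa: {A,B,S}

S ∈ T[0,4] ⇒ YES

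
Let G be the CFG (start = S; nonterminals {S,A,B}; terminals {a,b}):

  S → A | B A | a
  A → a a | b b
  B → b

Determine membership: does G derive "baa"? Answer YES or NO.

Convert to CNF:
  S -> B A | T0 T0 | T1 T1 | a
  A -> T0 T0 | T1 T1
  B -> b
  T0 -> a
  T1 -> b

CYK table (by increasing span):
  [0..0]={B,T1}  "b"  orig:{B}
  [1..1]={S,T0}  "a"  orig:{S}
  [2..2]={S,T0}  "a"  orig:{S}
  [0..1]=∅  "ba"
  [1..2]={A,S}  "aa"
  [0..2]={S}  "baa"

S ∈ T[0,2] ⇒ YES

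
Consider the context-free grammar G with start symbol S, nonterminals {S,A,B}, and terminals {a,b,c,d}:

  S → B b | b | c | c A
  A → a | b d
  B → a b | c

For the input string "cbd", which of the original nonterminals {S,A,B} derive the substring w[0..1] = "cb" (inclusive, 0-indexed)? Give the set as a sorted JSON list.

CNF form of G:
  S -> B T0 | T3 A | b | c
  A -> T0 T1 | a
  B -> T2 T0 | c
  T0 -> b
  T1 -> d
  T2 -> a
  T3 -> c

CYK fill — only the sub-triangle for w[0..1]:
  [0..0]={B,S,T3}  "c"  orig:{B,S}
  [1..1]={S,T0}  "b"  orig:{S}
  [0..1]={S}  "cb"

Original NTs in T[0,1] deriving "cb": ["S"]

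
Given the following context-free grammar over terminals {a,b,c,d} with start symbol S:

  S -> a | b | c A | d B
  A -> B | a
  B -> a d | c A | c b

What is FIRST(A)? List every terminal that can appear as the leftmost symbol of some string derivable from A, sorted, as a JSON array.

FIRST iteration:
[1]
  A via A→a: +{a}
  B via B→a d: +{a}
  B via B→c A: +{c}
  S via S→a: +{a}
  S via S→b: +{b}
  S via S→c A: +{c}
  S via S→d B: +{d}
  FIRST[S]={a,b,c,d}  FIRST[A]={a}  FIRST[B]={a,c}
[2]
  A via A→B: +{c}
  FIRST[S]={a,b,c,d}  FIRST[A]={a,c}  FIRST[B]={a,c}
[3] done
  FIRST[S]={a,b,c,d}  FIRST[A]={a,c}  FIRST[B]={a,c}

FIRST(A) = ["a", "c"]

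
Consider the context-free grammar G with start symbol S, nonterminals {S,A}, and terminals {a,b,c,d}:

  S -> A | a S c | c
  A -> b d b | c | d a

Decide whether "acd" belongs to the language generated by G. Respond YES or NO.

Convert to CNF:
  S -> T0 X6 | T1 T2 | T2 X5 | c
  A -> T0 X4 | T1 T2 | c
  T0 -> b
  T1 -> d
  T2 -> a
  T3 -> c
  X4 -> T1 T0
  X5 -> S T3
  X6 -> T1 T0

CYK fill:
  [0..0]={T2}  "a"  orig:{}
  [1..1]={A,S,T3}  "c"  orig:{A,S}
  [2..2]={T1}  "d"  orig:{}
  [0..1]=∅  "ac"
  [1..2]=∅  "cd"
  [0..2]=∅  "acd"

S ∉ T[0,2] ⇒ NO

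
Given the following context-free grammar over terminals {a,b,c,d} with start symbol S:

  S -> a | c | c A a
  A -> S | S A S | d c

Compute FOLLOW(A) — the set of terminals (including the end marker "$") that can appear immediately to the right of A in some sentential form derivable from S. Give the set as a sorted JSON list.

FIRST iteration:
round 1:
  A via A→d c: +{d}
  S via S→a: +{a}
  S via S→c: +{c}
  FIRST[S]={a,c}  FIRST[A]={d}
round 2:
  A via A→S: +{a,c}
  FIRST[S]={a,c}  FIRST[A]={a,c,d}
round 3: — fixpoint
  FIRST[S]={a,c}  FIRST[A]={a,c,d}

Compute FOLLOW by fixpoint:
FOLLOW(S) := {$}
round 1:
  A→S A S: FOLLOW(S) ⊇ FIRST(A) = {a,c,d}; new: +{a,c,d}
  A→S A S: FOLLOW(A) ⊇ FIRST(S) = {a,c}; new: +{a,c}
  FOLLOW(S)={$,a,c,d}  FOLLOW(A)={a,c}
round 2: (no change)
  FOLLOW(S)={$,a,c,d}  FOLLOW(A)={a,c}

FOLLOW(A) = ["a", "c"]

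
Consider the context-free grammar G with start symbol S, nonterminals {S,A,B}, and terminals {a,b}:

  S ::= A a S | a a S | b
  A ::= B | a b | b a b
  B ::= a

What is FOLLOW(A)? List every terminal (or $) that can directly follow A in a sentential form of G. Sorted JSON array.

Compute FIRST by fixpoint:
[1]
  A via A→a b: +{a}
  A via A→b a b: +{b}
  B via B→a: +{a}
  S via S→A a S: +{a,b}
  S: {a,b}  A: {a,b}  B: {a}
[2] (no change)
  S: {a,b}  A: {a,b}  B: {a}

Compute FOLLOW by fixpoint:
initialize: $ ∈ FOLLOW(S)
[1]
  S→A a S: FOLLOW(A) ⊇ FIRST(a) = {a}; new: +{a}
  FOLLOW[S]={$}  FOLLOW[A]={a}  FOLLOW[B]={}
[2]
  A→B: FOLLOW(B) ⊇ FOLLOW(A) ⊇ {a}; new: +{a}
  FOLLOW[S]={$}  FOLLOW[A]={a}  FOLLOW[B]={a}
[3] — fixpoint
  FOLLOW[S]={$}  FOLLOW[A]={a}  FOLLOW[B]={a}

FOLLOW(A) = ["a"]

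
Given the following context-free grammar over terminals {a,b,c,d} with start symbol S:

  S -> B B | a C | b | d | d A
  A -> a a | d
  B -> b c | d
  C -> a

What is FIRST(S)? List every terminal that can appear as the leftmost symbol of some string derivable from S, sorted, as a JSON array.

FIRST iteration:
iter 1:
  A via A→a a: +{a}
  A via A→d: +{d}
  B via B→b c: +{b}
  B via B→d: +{d}
  C via C→a: +{a}
  S via S→B B: +{b,d}
  S via S→a C: +{a}
  FIRST(S)={a,b,d}  FIRST(A)={a,d}  FIRST(B)={b,d}  FIRST(C)={a}
iter 2: done
  FIRST(S)={a,b,d}  FIRST(A)={a,d}  FIRST(B)={b,d}  FIRST(C)={a}

FIRST(S) = ["a", "b", "d"]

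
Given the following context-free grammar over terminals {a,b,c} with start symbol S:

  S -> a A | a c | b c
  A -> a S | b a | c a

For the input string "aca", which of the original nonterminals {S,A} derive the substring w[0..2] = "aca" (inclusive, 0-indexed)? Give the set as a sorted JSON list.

Convert to CNF:
  S -> T0 A | T0 T2 | T1 T2
  A -> T0 S | T1 T0 | T2 T0
  T0 -> a
  T1 -> b
  T2 -> c

Fill CYK table bottom-up, restricted to cells inside w[0..2]:
  T[0,0] 'a' = {T0}  orig:{}
  T[1,1] 'c' = {T2}  orig:{}
  T[2,2] 'a' = {T0}  orig:{}
  T[0,1] 'ac' = {S}
  T[1,2] 'ca' = {A}
  T[0,2] 'aca' = {S}

Original NTs in T[0,2] deriving "aca": ["S"]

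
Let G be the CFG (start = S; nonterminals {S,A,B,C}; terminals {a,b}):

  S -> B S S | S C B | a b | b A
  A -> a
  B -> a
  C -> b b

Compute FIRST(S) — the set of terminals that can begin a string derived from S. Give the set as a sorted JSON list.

FIRST sets, iterate to fixpoint:
round 1:
  A via A→a: +{a}
  B via B→a: +{a}
  C via C→b b: +{b}
  S via S→B S S: +{a}
  S via S→b A: +{b}
  FIRST(S)={a,b}  FIRST(A)={a}  FIRST(B)={a}  FIRST(C)={b}
round 2: (no change)
  FIRST(S)={a,b}  FIRST(A)={a}  FIRST(B)={a}  FIRST(C)={b}

FIRST(S) = ["a", "b"]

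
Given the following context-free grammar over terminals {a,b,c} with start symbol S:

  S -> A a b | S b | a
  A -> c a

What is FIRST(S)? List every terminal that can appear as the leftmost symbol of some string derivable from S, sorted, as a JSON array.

FIRST sets, iterate to fixpoint:
round 1:
  A via A→c a: +{c}
  S via S→A a b: +{c}
  S via S→a: +{a}
  FIRST(S)={a,c}  FIRST(A)={c}
round 2: — fixpoint
  FIRST(S)={a,c}  FIRST(A)={c}

FIRST(S) = ["a", "c"]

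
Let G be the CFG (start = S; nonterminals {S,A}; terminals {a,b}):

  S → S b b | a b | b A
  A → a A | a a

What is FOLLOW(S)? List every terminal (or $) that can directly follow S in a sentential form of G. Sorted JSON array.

FIRST sets, iterate to fixpoint:
iter 1:
  A via A→a A: +{a}
  S via S→a b: +{a}
  S via S→b A: +{b}
  FIRST(S)={a,b}  FIRST(A)={a}
iter 2: — fixpoint
  FIRST(S)={a,b}  FIRST(A)={a}

Compute FOLLOW by fixpoint:
initialize: $ ∈ FOLLOW(S)
[1]
  S→S b b: FOLLOW(S) ⊇ FIRST(b) = {b}; new: +{b}
  S→b A: FOLLOW(A) ⊇ FOLLOW(S) ⊇ {$,b}; new: +{$,b}
  FOLLOW[S]={$,b}  FOLLOW[A]={$,b}
[2] (no change)
  FOLLOW[S]={$,b}  FOLLOW[A]={$,b}

FOLLOW(S) = ["$", "b"]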